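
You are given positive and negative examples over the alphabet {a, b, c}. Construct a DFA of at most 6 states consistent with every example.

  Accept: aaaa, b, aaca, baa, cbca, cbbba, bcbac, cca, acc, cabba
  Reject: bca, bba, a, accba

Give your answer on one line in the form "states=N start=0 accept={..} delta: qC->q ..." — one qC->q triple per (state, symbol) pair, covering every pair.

Fold the examples into a partial DFA from state 0: repeatedly fix the first undefined (state, symbol) met by the shortest-then-alphabetical prefix, trying targets in increasing order and rejecting any under which an Accept and a Reject string meet in one state with the same remainder; add a state when all current targets are rejected. Accepting states are where Accept strings end.
a: 0a undefined. 0a->0: no, aaaa/a meet in 0. Open state 1: 0a->1.
b: 0b undefined. 0b->0: ok.
c: 0c undefined. 0c->0: no, cbca/bca meet in 1. 0c->1: no, baa/bca meet in 1 with "a" left. Open state 2: 0c->2.
aa: 1a undefined. 1a->0: no, aaca/bca meet in 2 with "a" left. 1a->1: no, aaaa/bba meet in 1. 1a->2: ok.
ac: 1c undefined. 1c->0: ok.
ca: 2a undefined. 2a->0: no, aaaa/bba meet in 1. 2a->1: ok.
cb: 2b undefined. 2b->0: no, cbca/bca meet in 1. 2b->1: no, aaaa/accba meet in 2. 2b->2: no, cbbba/bca meet in 1. Open state 3: 2b->3.
cc: 2c undefined. 2c->0: no, aaca/bca meet in 1. 2c->1: ok.
cab: 1b undefined. 1b->0: no, cabba/bca meet in 1. 1b->1: ok.
cbb: 3b undefined. 3b->0: no, cbbba/bca meet in 1. 3b->1: ok.
cbc: 3c undefined. 3c->0: no, cbca/bca meet in 1. 3c->1: ok.
bcba: 3a undefined. 3a->0: no, b/accba meet in 0. 3a->1: ok.
All examples now run through 4 states with every (state, symbol) defined. Accept strings end in {0,2}, Reject strings end in {1}; accept={0,2}.

states=4 start=0 accept={0,2} delta: 0a->1 0b->0 0c->2 1a->2 1b->1 1c->0 2a->1 2b->3 2c->1 3a->1 3b->1 3c->1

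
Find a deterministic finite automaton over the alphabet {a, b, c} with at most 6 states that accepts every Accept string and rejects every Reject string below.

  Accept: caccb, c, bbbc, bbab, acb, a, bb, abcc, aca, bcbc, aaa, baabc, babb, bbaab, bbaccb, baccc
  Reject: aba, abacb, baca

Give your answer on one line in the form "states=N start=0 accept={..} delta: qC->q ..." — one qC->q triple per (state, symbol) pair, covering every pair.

Fold the examples into a partial DFA from state 0: repeatedly fix the first undefined (state, symbol) met by the shortest-then-alphabetical prefix, trying targets in increasing order and rejecting any under which an Accept and a Reject string meet in one state with the same remainder; add a state when all current targets are rejected. Accepting states are where Accept strings end.
a: 0a undefined. 0a->0: ok.
b: 0b undefined. 0b->0: no, bbab/aba meet in 0. Open state 1: 0b->1.
c: 0c undefined. 0c->0: ok.
ba: 1a undefined. 1a->0: no, caccb/abacb meet in 1. 1a->1: no, caccb/aba meet in 1. Open state 2: 1a->2.
bb: 1b undefined. 1b->0: ok.
bc: 1c undefined. 1c->0: ok.
baa: 2a undefined. 2a->0: ok.
bab: 2b undefined. 2b->0: ok.
bac: 2c undefined. 2c->0: no, caccb/abacb meet in 1. 2c->1: no, c/abacb meet in 0. 2c->2: no, c/abacb meet in 0. Open state 3: 2c->3.
baca: 3a undefined. 3a->0: no, c/baca meet in 0. 3a->1: no, caccb/baca meet in 1. 3a->2: ok.
bacc: 3c undefined. 3c->0: ok.
abacb: 3b undefined. 3b->0: no, c/abacb meet in 0. 3b->1: no, caccb/abacb meet in 1. 3b->2: ok.
All examples now run through 4 states with every (state, symbol) defined. Accept strings end in {0,1}, Reject strings end in {2}; accept={0,1}.

states=4 start=0 accept={0,1} delta: 0a->0 0b->1 0c->0 1a->2 1b->0 1c->0 2a->0 2b->0 2c->3 3a->2 3b->2 3c->0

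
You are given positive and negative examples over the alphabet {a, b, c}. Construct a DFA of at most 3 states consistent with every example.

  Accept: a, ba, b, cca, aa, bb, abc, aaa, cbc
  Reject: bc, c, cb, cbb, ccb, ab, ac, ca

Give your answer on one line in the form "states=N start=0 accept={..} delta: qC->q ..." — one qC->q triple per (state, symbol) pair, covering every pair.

states=3 start=0 accept={0,1} delta: 0a->1 0b->0 0c->2 1a->0 1b->2 1c->2 2a->2 2b->2 2c->1

State merging on the prefix tree: take the shortest (then alphabetical) example prefix whose next move is undefined and point that move at state 0, else 1, else 2, ...; a target is out if some Accept/Reject pair would then sit in one state with the same input left (inseparable). If every existing state is out, open a new one.
a: 0a undefined. 0a->0: no, b/ab meet in 0 with "b" left. Open state 1: 0a->1.
b: 0b undefined. 0b->0: ok.
c: 0c undefined. 0c->0: no, a/ca meet in 1. 0c->1: no, a/bc meet in 1. Open state 2: 0c->2.
aa: 1a undefined. 1a->0: ok.
ab: 1b undefined. 1b->0: no, b/ab meet in 0. 1b->1: no, a/ab meet in 1. 1b->2: ok.
ac: 1c undefined. 1c->0: no, b/ac meet in 0. 1c->1: no, a/ac meet in 1. 1c->2: ok.
ca: 2a undefined. 2a->0: no, b/ca meet in 0. 2a->1: no, a/ca meet in 1. 2a->2: ok.
cb: 2b undefined. 2b->0: no, b/cb meet in 0. 2b->1: no, a/cb meet in 1. 2b->2: ok.
cc: 2c undefined. 2c->0: no, b/ccb meet in 0. 2c->1: ok.
All examples now run through 3 states with every (state, symbol) defined. Accept strings end in {0,1}, Reject strings end in {2}; accept={0,1}.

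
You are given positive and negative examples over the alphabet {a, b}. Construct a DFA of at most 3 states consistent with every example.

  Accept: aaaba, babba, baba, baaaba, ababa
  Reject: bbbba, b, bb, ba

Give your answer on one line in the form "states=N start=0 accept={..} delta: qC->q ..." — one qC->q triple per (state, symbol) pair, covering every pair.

Grow the machine one transition at a time. Run the examples from 0; the earliest place one falls off (shortest prefix, ties alphabetical) gets sent to the lowest-numbered state that keeps every Accept/Reject pair distinguishable — a pair clashes when both reach the same state with identical unread suffix — and to a fresh state only if none does.
a: 0a undefined. 0a->0: no, aaaba/ba meet in 0 with "ba" left. Open state 1: 0a->1.
b: 0b undefined. 0b->0: ok.
aa: 1a undefined. 1a->0: ok.
ab: 1b undefined. 1b->0: no, aaaba/bbbba meet in 1. 1b->1: no, aaaba/b meet in 0. Open state 2: 1b->2.
aba: 2a undefined. 2a->0: no, aaaba/b meet in 0. 2a->1: no, aaaba/bbbba meet in 1. 2a->2: ok.
abab: 2b undefined. 2b->0: no, babba/bbbba meet in 1. 2b->1: no, babba/b meet in 0. 2b->2: ok.
All examples now run through 3 states with every (state, symbol) defined. Accept strings end in {2}, Reject strings end in {0,1}; accept={2}.

states=3 start=0 accept={2} delta: 0a->1 0b->0 1a->0 1b->2 2a->2 2b->2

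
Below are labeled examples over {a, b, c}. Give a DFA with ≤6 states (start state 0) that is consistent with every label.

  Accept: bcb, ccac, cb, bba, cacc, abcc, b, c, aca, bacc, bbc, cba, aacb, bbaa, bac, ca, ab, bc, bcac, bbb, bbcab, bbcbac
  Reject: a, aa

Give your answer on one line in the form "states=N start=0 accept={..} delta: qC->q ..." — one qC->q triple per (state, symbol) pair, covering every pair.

states=2 start=0 accept={1} delta: 0a->0 0b->1 0c->1 1a->1 1b->1 1c->1

Fold the examples into a partial DFA from state 0: repeatedly fix the first undefined (state, symbol) met by the shortest-then-alphabetical prefix, trying targets in increasing order and rejecting any under which an Accept and a Reject string meet in one state with the same remainder; add a state when all current targets are rejected. Accepting states are where Accept strings end.
a: 0a undefined. 0a->0: ok.
b: 0b undefined. 0b->0: no, bba/a meet in 0. Open state 1: 0b->1.
c: 0c undefined. 0c->0: no, ccac/a meet in 0. 0c->1: ok.
ba: 1a undefined. 1a->0: no, aca/a meet in 0. 1a->1: ok.
bb: 1b undefined. 1b->0: no, cb/a meet in 0. 1b->1: ok.
bc: 1c undefined. 1c->0: no, bbc/a meet in 0. 1c->1: ok.
All examples now run through 2 states with every (state, symbol) defined. Accept strings end in {1}, Reject strings end in {0}; accept={1}.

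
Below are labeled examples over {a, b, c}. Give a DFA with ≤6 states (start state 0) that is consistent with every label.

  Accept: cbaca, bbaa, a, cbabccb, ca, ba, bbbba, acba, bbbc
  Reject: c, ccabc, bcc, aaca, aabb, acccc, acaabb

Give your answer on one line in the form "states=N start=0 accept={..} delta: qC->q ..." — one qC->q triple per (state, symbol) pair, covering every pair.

states=5 start=0 accept={0,1,3} delta: 0a->1 0b->1 0c->2 1a->1 1b->2 1c->3 2a->0 2b->2 2c->3 3a->4 3b->0 3c->4 4a->0 4b->0 4c->0

Fold the examples into a partial DFA from state 0: repeatedly fix the first undefined (state, symbol) met by the shortest-then-alphabetical prefix, trying targets in increasing order and rejecting any under which an Accept and a Reject string meet in one state with the same remainder; add a state when all current targets are rejected. Accepting states are where Accept strings end.
a: 0a undefined. 0a->0: no, ca/aaca meet in 0 with "ca" left. Open state 1: 0a->1.
b: 0b undefined. 0b->0: no, bbbc/c meet in 0 with "c" left. 0b->1: ok.
c: 0c undefined. 0c->0: no, cbaca/aaca meet in 1 with "aca" left. 0c->1: no, a/c meet in 1. Open state 2: 0c->2.
aa: 1a undefined. 1a->0: no, ca/aaca meet in 2 with "a" left. 1a->1: ok.
ac: 1c undefined. 1c->0: no, a/aaca meet in 1. 1c->1: no, a/bcc meet in 1. 1c->2: no, ca/aaca meet in 2 with "a" left. Open state 3: 1c->3.
bb: 1b undefined. 1b->0: no, bbaa/aabb meet in 1. 1b->1: no, bbaa/aabb meet in 1. 1b->2: ok.
ca: 2a undefined. 2a->0: ok.
cb: 2b undefined. 2b->0: no, cbaca/aaca meet in 3 with "a" left. 2b->1: no, cbaca/aaca meet in 3 with "a" left. 2b->2: ok.
cc: 2c undefined. 2c->0: no, cbaca/ccabc meet in 0. 2c->1: no, bbaa/ccabc meet in 1. 2c->2: no, bbbc/c meet in 2. 2c->3: ok.
aca: 3a undefined. 3a->0: no, cbaca/aaca meet in 0. 3a->1: no, bbaa/aaca meet in 1. 3a->2: no, bbbc/ccabc meet in 3. 3a->3: no, bbbc/aaca meet in 3. Open state 4: 3a->4.
acb: 3b undefined. 3b->0: ok.
acc: 3c undefined. 3c->0: no, cbaca/bcc meet in 0. 3c->1: no, bbaa/bcc meet in 1. 3c->2: no, cbabccb/c meet in 2. 3c->3: no, bbbc/bcc meet in 3. 3c->4: ok.
acaa: 4a undefined. 4a->0: ok.
accc: 4c undefined. 4c->0: ok.
ccab: 4b undefined. 4b->0: ok.
All examples now run through 5 states with every (state, symbol) defined. Accept strings end in {0,1,3}, Reject strings end in {2,4}; accept={0,1,3}.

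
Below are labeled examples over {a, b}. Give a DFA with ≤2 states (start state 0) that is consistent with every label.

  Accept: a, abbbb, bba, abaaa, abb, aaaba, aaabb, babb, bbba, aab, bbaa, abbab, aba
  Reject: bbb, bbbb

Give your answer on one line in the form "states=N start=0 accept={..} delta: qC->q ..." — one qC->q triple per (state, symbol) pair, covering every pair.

states=2 start=0 accept={1} delta: 0a->1 0b->0 1a->1 1b->1

Grow the machine one transition at a time. Run the examples from 0; the earliest place one falls off (shortest prefix, ties alphabetical) gets sent to the lowest-numbered state that keeps every Accept/Reject pair distinguishable — a pair clashes when both reach the same state with identical unread suffix — and to a fresh state only if none does.
a: 0a undefined. 0a->0: no, abbbb/bbbb meet in 0 with "bbbb" left. Open state 1: 0a->1.
b: 0b undefined. 0b->0: ok.
aa: 1a undefined. 1a->0: no, aab/bbb meet in 0. 1a->1: ok.
ab: 1b undefined. 1b->0: no, abbbb/bbb meet in 0. 1b->1: ok.
All examples now run through 2 states with every (state, symbol) defined. Accept strings end in {1}, Reject strings end in {0}; accept={1}.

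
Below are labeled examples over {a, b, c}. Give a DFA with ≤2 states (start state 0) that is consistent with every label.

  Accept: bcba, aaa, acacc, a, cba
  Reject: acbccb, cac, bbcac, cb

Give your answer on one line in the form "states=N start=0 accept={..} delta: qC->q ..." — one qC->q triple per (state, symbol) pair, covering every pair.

states=2 start=0 accept={0} delta: 0a->0 0b->0 0c->1 1a->0 1b->1 1c->0

Fold the examples into a partial DFA from state 0: repeatedly fix the first undefined (state, symbol) met by the shortest-then-alphabetical prefix, trying targets in increasing order and rejecting any under which an Accept and a Reject string meet in one state with the same remainder; add a state when all current targets are rejected. Accepting states are where Accept strings end.
a: 0a undefined. 0a->0: ok.
b: 0b undefined. 0b->0: ok.
c: 0c undefined. 0c->0: no, bcba/acbccb meet in 0. Open state 1: 0c->1.
ca: 1a undefined. 1a->0: ok.
cb: 1b undefined. 1b->0: no, bcba/cb meet in 0. 1b->1: ok.
acbc: 1c undefined. 1c->0: ok.
All examples now run through 2 states with every (state, symbol) defined. Accept strings end in {0}, Reject strings end in {1}; accept={0}.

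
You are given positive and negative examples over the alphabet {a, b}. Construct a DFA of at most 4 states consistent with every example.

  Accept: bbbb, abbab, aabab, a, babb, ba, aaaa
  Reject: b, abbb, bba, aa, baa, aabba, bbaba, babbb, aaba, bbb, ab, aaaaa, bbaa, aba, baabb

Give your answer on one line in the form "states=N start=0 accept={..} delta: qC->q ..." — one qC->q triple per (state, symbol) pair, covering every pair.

states=4 start=0 accept={1} delta: 0a->1 0b->2 1a->3 1b->3 2a->1 2b->1 3a->0 3b->1

Fold the examples into a partial DFA from state 0: repeatedly fix the first undefined (state, symbol) met by the shortest-then-alphabetical prefix, trying targets in increasing order and rejecting any under which an Accept and a Reject string meet in one state with the same remainder; add a state when all current targets are rejected. Accepting states are where Accept strings end.
a: 0a undefined. 0a->0: no, a/aa meet in 0. Open state 1: 0a->1.
b: 0b undefined. 0b->0: no, bbbb/b meet in 0. 0b->1: no, bbbb/abbb meet in 1 with "bbb" left. Open state 2: 0b->2.
aa: 1a undefined. 1a->0: no, a/aaaaa meet in 1. 1a->1: no, a/aa meet in 1. 1a->2: no, aaaa/baa meet in 2 with "aa" left. Open state 3: 1a->3.
ab: 1b undefined. 1b->0: no, a/aba meet in 1. 1b->1: no, a/abbb meet in 1. 1b->2: no, ba/aba meet in 2 with "a" left. 1b->3: ok.
ba: 2a undefined. 2a->0: no, a/baa meet in 1. 2a->1: ok.
bb: 2b undefined. 2b->0: no, a/bba meet in 1. 2b->1: ok.
aaa: 3a undefined. 3a->0: ok.
aab: 3b undefined. 3b->0: no, bbbb/bbaa meet in 0. 3b->1: ok.
All examples now run through 4 states with every (state, symbol) defined. Accept strings end in {1}, Reject strings end in {0,2,3}; accept={1}.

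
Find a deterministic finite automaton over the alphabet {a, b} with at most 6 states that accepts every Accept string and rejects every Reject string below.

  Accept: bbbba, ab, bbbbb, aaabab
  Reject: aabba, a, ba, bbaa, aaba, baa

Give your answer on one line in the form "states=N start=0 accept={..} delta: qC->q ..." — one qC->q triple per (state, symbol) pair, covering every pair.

Grow the machine one transition at a time. Run the examples from 0; the earliest place one falls off (shortest prefix, ties alphabetical) gets sent to the lowest-numbered state that keeps every Accept/Reject pair distinguishable — a pair clashes when both reach the same state with identical unread suffix — and to a fresh state only if none does.
a: 0a undefined. 0a->0: ok.
b: 0b undefined. 0b->0: no, bbbba/aabba meet in 0. Open state 1: 0b->1.
ba: 1a undefined. 1a->0: ok.
bb: 1b undefined. 1b->0: no, bbbba/aabba meet in 0. 1b->1: no, bbbba/aabba meet in 0. Open state 2: 1b->2.
bba: 2a undefined. 2a->0: ok.
bbb: 2b undefined. 2b->0: no, bbbba/aabba meet in 0. 2b->1: no, bbbba/aabba meet in 0. 2b->2: no, bbbba/aabba meet in 0. Open state 3: 2b->3.
bbbb: 3b undefined. 3b->0: no, bbbba/aabba meet in 0. 3b->1: no, bbbba/aabba meet in 0. 3b->2: no, bbbba/aabba meet in 0. 3b->3: ok.
bbbba: 3a undefined. 3a->0: no, bbbba/aabba meet in 0. 3a->1: ok.
All examples now run through 4 states with every (state, symbol) defined. Accept strings end in {1,3}, Reject strings end in {0}; accept={1,3}.

states=4 start=0 accept={1,3} delta: 0a->0 0b->1 1a->0 1b->2 2a->0 2b->3 3a->1 3b->3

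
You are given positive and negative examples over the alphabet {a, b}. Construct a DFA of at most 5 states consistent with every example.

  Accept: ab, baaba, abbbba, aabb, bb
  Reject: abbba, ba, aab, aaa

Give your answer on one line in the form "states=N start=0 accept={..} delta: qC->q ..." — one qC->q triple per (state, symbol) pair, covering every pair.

states=3 start=0 accept={0,2} delta: 0a->1 0b->0 1a->2 1b->2 2a->1 2b->1

Fold the examples into a partial DFA from state 0: repeatedly fix the first undefined (state, symbol) met by the shortest-then-alphabetical prefix, trying targets in increasing order and rejecting any under which an Accept and a Reject string meet in one state with the same remainder; add a state when all current targets are rejected. Accepting states are where Accept strings end.
a: 0a undefined. 0a->0: no, ab/aab meet in 0 with "b" left. Open state 1: 0a->1.
b: 0b undefined. 0b->0: ok.
aa: 1a undefined. 1a->0: no, baaba/ba meet in 1. 1a->1: no, ab/aab meet in 1 with "b" left. Open state 2: 1a->2.
ab: 1b undefined. 1b->0: no, abbbba/abbba meet in 1. 1b->1: no, ab/ba meet in 1. 1b->2: ok.
aaa: 2a undefined. 2a->0: no, bb/aaa meet in 0. 2a->1: ok.
aab: 2b undefined. 2b->0: no, baaba/abbba meet in 1. 2b->1: ok.
All examples now run through 3 states with every (state, symbol) defined. Accept strings end in {0,2}, Reject strings end in {1}; accept={0,2}.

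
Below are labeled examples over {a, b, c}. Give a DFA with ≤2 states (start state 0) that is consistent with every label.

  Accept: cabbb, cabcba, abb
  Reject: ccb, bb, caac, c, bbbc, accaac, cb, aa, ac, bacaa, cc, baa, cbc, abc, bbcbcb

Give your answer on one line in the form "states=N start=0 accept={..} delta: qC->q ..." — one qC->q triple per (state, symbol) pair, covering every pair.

Fold the examples into a partial DFA from state 0: repeatedly fix the first undefined (state, symbol) met by the shortest-then-alphabetical prefix, trying targets in increasing order and rejecting any under which an Accept and a Reject string meet in one state with the same remainder; add a state when all current targets are rejected. Accepting states are where Accept strings end.
a: 0a undefined. 0a->0: no, abb/bb meet in 0 with "bb" left. Open state 1: 0a->1.
b: 0b undefined. 0b->0: ok.
c: 0c undefined. 0c->0: ok.
aa: 1a undefined. 1a->0: ok.
ab: 1b undefined. 1b->0: no, cabbb/ccb meet in 0. 1b->1: ok.
ac: 1c undefined. 1c->0: ok.
All examples now run through 2 states with every (state, symbol) defined. Accept strings end in {1}, Reject strings end in {0}; accept={1}.

states=2 start=0 accept={1} delta: 0a->1 0b->0 0c->0 1a->0 1b->1 1c->0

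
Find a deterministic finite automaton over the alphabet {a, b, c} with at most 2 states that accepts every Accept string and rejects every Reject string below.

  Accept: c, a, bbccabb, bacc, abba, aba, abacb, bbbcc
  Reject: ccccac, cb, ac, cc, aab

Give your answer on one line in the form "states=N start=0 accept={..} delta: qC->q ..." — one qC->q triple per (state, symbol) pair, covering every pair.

states=2 start=0 accept={1} delta: 0a->1 0b->1 0c->1 1a->1 1b->0 1c->0

Fold the examples into a partial DFA from state 0: repeatedly fix the first undefined (state, symbol) met by the shortest-then-alphabetical prefix, trying targets in increasing order and rejecting any under which an Accept and a Reject string meet in one state with the same remainder; add a state when all current targets are rejected. Accepting states are where Accept strings end.
a: 0a undefined. 0a->0: no, c/ac meet in 0 with "c" left. Open state 1: 0a->1.
b: 0b undefined. 0b->0: no, bbbcc/cc meet in 0 with "cc" left. 0b->1: ok.
c: 0c undefined. 0c->0: no, c/cc meet in 0. 0c->1: ok.
aa: 1a undefined. 1a->0: no, c/aab meet in 1. 1a->1: ok.
ab: 1b undefined. 1b->0: ok.
ac: 1c undefined. 1c->0: ok.
All examples now run through 2 states with every (state, symbol) defined. Accept strings end in {1}, Reject strings end in {0}; accept={1}.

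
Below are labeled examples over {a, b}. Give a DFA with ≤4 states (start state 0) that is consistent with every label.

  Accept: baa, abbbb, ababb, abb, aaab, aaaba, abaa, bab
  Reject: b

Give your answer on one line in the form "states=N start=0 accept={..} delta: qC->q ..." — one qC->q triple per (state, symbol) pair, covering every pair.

states=2 start=0 accept={1} delta: 0a->1 0b->0 1a->1 1b->1

State merging on the prefix tree: take the shortest (then alphabetical) example prefix whose next move is undefined and point that move at state 0, else 1, else 2, ...; a target is out if some Accept/Reject pair would then sit in one state with the same input left (inseparable). If every existing state is out, open a new one.
a: 0a undefined. 0a->0: no, aaab/b meet in 0 with "b" left. Open state 1: 0a->1.
b: 0b undefined. 0b->0: ok.
aa: 1a undefined. 1a->0: no, baa/b meet in 0. 1a->1: ok.
ab: 1b undefined. 1b->0: no, abbbb/b meet in 0. 1b->1: ok.
All examples now run through 2 states with every (state, symbol) defined. Accept strings end in {1}, Reject strings end in {0}; accept={1}.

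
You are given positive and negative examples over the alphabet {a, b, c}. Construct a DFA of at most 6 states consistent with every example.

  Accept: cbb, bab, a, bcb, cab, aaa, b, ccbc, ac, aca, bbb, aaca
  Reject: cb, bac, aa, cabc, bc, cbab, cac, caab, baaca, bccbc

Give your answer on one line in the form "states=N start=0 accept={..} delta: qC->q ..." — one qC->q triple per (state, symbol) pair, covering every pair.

Fold the examples into a partial DFA from state 0: repeatedly fix the first undefined (state, symbol) met by the shortest-then-alphabetical prefix, trying targets in increasing order and rejecting any under which an Accept and a Reject string meet in one state with the same remainder; add a state when all current targets are rejected. Accepting states are where Accept strings end.
a: 0a undefined. 0a->0: no, a/aa meet in 0. Open state 1: 0a->1.
b: 0b undefined. 0b->0: no, bcb/cb meet in 0 with "cb" left. 0b->1: no, ac/bc meet in 1 with "c" left. Open state 2: 0b->2.
c: 0c undefined. 0c->0: no, bab/cbab meet in 2 with "ab" left. 0c->1: ok.
aa: 1a undefined. 1a->0: no, a/cac meet in 1. 1a->1: no, a/aa meet in 1. 1a->2: no, bab/caab meet in 2 with "ab" left. Open state 3: 1a->3.
ac: 1c undefined. 1c->0: no, ccbc/bc meet in 2 with "c" left. 1c->1: no, aca/aa meet in 3. 1c->2: ok.
ba: 2a undefined. 2a->0: no, a/bac meet in 1. 2a->1: no, bab/cb meet in 1 with "b" left. 2a->2: ok.
bb: 2b undefined. 2b->0: ok.
bc: 2c undefined. 2c->0: no, bab/bac meet in 0. 2c->1: no, a/bac meet in 1. 2c->2: no, a/bccbc meet in 1. 2c->3: no, aaa/baaca meet in 3 with "a" left. Open state 4: 2c->4.
cb: 1b undefined. 1b->0: no, bab/cb meet in 0. 1b->1: no, cbb/cb meet in 1. 1b->2: no, cbb/cbab meet in 0. 1b->3: ok.
aaa: 3a undefined. 3a->0: no, b/cbab meet in 2. 3a->1: ok.
aac: 3c undefined. 3c->0: no, bab/cac meet in 0. 3c->1: no, a/cac meet in 1. 3c->2: no, b/cac meet in 2. 3c->3: ok.
bcb: 4b undefined. 4b->0: ok.
bcc: 4c undefined. 4c->0: ok.
cab: 3b undefined. 3b->0: no, a/cabc meet in 1. 3b->1: no, b/cabc meet in 2. 3b->2: ok.
baaca: 4a undefined. 4a->0: no, bab/baaca meet in 0. 4a->1: no, a/baaca meet in 1. 4a->2: no, cbb/baaca meet in 2. 4a->3: ok.
All examples now run through 5 states with every (state, symbol) defined. Accept strings end in {0,1,2}, Reject strings end in {3,4}; accept={0,1,2}.

states=5 start=0 accept={0,1,2} delta: 0a->1 0b->2 0c->1 1a->3 1b->3 1c->2 2a->2 2b->0 2c->4 3a->1 3b->2 3c->3 4a->3 4b->0 4c->0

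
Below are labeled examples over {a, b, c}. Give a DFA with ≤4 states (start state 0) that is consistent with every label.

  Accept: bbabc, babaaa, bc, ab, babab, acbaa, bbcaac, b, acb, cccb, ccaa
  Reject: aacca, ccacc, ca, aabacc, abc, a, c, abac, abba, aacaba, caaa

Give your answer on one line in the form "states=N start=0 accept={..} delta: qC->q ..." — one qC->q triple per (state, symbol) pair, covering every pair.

Grow the machine one transition at a time. Run the examples from 0; the earliest place one falls off (shortest prefix, ties alphabetical) gets sent to the lowest-numbered state that keeps every Accept/Reject pair distinguishable — a pair clashes when both reach the same state with identical unread suffix — and to a fresh state only if none does.
a: 0a undefined. 0a->0: no, bc/abc meet in 0 with "bc" left. Open state 1: 0a->1.
b: 0b undefined. 0b->0: no, bbabc/abc meet in 1 with "bc" left. 0b->1: no, b/a meet in 1. Open state 2: 0b->2.
c: 0c undefined. 0c->0: ok.
aa: 1a undefined. 1a->0: no, ccaa/c meet in 0. 1a->1: no, ccaa/ca meet in 1. 1a->2: ok.
ab: 1b undefined. 1b->0: no, ab/abc meet in 0. 1b->1: no, bc/abac meet in 2 with "c" left. 1b->2: no, bc/abc meet in 2 with "c" left. Open state 3: 1b->3.
ac: 1c undefined. 1c->0: ok.
ba: 2a undefined. 2a->0: no, acbaa/ca meet in 1. 2a->1: ok.
bb: 2b undefined. 2b->0: no, bbabc/abc meet in 3 with "c" left. 2b->1: no, bbabc/ccacc meet in 0. 2b->2: no, bbabc/abc meet in 3 with "c" left. 2b->3: ok.
bc: 2c undefined. 2c->0: no, bc/ccacc meet in 0. 2c->1: no, bc/aacca meet in 1. 2c->2: ok.
aba: 3a undefined. 3a->0: ok.
abb: 3b undefined. 3b->0: ok.
abc: 3c undefined. 3c->0: ok.
All examples now run through 4 states with every (state, symbol) defined. Accept strings end in {2,3}, Reject strings end in {0,1}; accept={2,3}.

states=4 start=0 accept={2,3} delta: 0a->1 0b->2 0c->0 1a->2 1b->3 1c->0 2a->1 2b->3 2c->2 3a->0 3b->0 3c->0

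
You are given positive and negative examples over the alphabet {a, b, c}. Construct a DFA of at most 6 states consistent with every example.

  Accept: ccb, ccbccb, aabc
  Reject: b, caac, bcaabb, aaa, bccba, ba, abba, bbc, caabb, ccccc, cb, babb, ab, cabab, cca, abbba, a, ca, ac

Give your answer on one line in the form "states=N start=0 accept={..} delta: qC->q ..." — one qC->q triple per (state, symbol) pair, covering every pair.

State merging on the prefix tree: take the shortest (then alphabetical) example prefix whose next move is undefined and point that move at state 0, else 1, else 2, ...; a target is out if some Accept/Reject pair would then sit in one state with the same input left (inseparable). If every existing state is out, open a new one.
a: 0a undefined. 0a->0: ok.
b: 0b undefined. 0b->0: no, aabc/bbc meet in 0 with "c" left. Open state 1: 0b->1.
c: 0c undefined. 0c->0: no, ccb/b meet in 1. 0c->1: ok.
ba: 1a undefined. 1a->0: ok.
bb: 1b undefined. 1b->0: ok.
bc: 1c undefined. 1c->0: no, ccb/b meet in 1. 1c->1: no, ccb/bcaabb meet in 0. Open state 2: 1c->2.
bca: 2a undefined. 2a->0: ok.
bcc: 2c undefined. 2c->0: no, aabc/ccccc meet in 2. 2c->1: ok.
ccb: 2b undefined. 2b->0: no, ccb/bcaabb meet in 0. 2b->1: no, ccb/b meet in 1. 2b->2: ok.
All examples now run through 3 states with every (state, symbol) defined. Accept strings end in {2}, Reject strings end in {0,1}; accept={2}.

states=3 start=0 accept={2} delta: 0a->0 0b->1 0c->1 1a->0 1b->0 1c->2 2a->0 2b->2 2c->1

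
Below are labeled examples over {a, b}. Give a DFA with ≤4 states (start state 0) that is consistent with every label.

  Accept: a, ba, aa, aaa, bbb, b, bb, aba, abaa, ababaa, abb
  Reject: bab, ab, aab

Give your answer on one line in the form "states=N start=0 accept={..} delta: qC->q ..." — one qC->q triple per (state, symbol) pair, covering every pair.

states=3 start=0 accept={0,1} delta: 0a->1 0b->0 1a->1 1b->2 2a->0 2b->0

Fold the examples into a partial DFA from state 0: repeatedly fix the first undefined (state, symbol) met by the shortest-then-alphabetical prefix, trying targets in increasing order and rejecting any under which an Accept and a Reject string meet in one state with the same remainder; add a state when all current targets are rejected. Accepting states are where Accept strings end.
a: 0a undefined. 0a->0: no, b/ab meet in 0 with "b" left. Open state 1: 0a->1.
b: 0b undefined. 0b->0: ok.
aa: 1a undefined. 1a->0: no, aa/aab meet in 0. 1a->1: ok.
ab: 1b undefined. 1b->0: no, bbb/bab meet in 0. 1b->1: no, a/bab meet in 1. Open state 2: 1b->2.
aba: 2a undefined. 2a->0: ok.
abb: 2b undefined. 2b->0: ok.
All examples now run through 3 states with every (state, symbol) defined. Accept strings end in {0,1}, Reject strings end in {2}; accept={0,1}.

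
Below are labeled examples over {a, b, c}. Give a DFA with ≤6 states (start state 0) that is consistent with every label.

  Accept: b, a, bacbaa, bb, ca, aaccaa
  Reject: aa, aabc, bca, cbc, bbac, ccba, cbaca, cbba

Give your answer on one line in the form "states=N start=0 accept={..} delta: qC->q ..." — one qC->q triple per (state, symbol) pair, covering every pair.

states=4 start=0 accept={1} delta: 0a->1 0b->1 0c->0 1a->2 1b->1 1c->2 2a->0 2b->0 2c->3 3a->0 3b->2 3c->2

Grow the machine one transition at a time. Run the examples from 0; the earliest place one falls off (shortest prefix, ties alphabetical) gets sent to the lowest-numbered state that keeps every Accept/Reject pair distinguishable — a pair clashes when both reach the same state with identical unread suffix — and to a fresh state only if none does.
a: 0a undefined. 0a->0: no, a/aa meet in 0. Open state 1: 0a->1.
b: 0b undefined. 0b->0: no, ca/bca meet in 0 with "ca" left. 0b->1: ok.
c: 0c undefined. 0c->0: ok.
aa: 1a undefined. 1a->0: no, b/cbaca meet in 1. 1a->1: no, b/aa meet in 1. Open state 2: 1a->2.
bb: 1b undefined. 1b->0: no, b/cbba meet in 1. 1b->1: ok.
bc: 1c undefined. 1c->0: no, b/bca meet in 1. 1c->1: no, b/cbc meet in 1. 1c->2: ok.
aab: 2b undefined. 2b->0: ok.
aac: 2c undefined. 2c->0: no, b/cbaca meet in 1. 2c->1: no, b/bbac meet in 1. 2c->2: no, bacbaa/aa meet in 2. Open state 3: 2c->3.
bca: 2a undefined. 2a->0: ok.
aacc: 3c undefined. 3c->0: no, aaccaa/aa meet in 2. 3c->1: no, aaccaa/aabc meet in 0. 3c->2: ok.
bacb: 3b undefined. 3b->0: no, bacbaa/aa meet in 2. 3b->1: no, bacbaa/aabc meet in 0. 3b->2: ok.
cbaca: 3a undefined. 3a->0: ok.
All examples now run through 4 states with every (state, symbol) defined. Accept strings end in {1}, Reject strings end in {0,2,3}; accept={1}.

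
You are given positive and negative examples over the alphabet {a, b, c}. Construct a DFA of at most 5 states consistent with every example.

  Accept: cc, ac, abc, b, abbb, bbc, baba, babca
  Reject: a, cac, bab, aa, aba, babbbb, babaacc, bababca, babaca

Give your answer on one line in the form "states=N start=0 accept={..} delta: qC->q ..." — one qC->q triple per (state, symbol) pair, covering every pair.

states=3 start=0 accept={1} delta: 0a->0 0b->1 0c->1 1a->2 1b->0 1c->1 2a->1 2b->2 2c->2

State merging on the prefix tree: take the shortest (then alphabetical) example prefix whose next move is undefined and point that move at state 0, else 1, else 2, ...; a target is out if some Accept/Reject pair would then sit in one state with the same input left (inseparable). If every existing state is out, open a new one.
a: 0a undefined. 0a->0: ok.
b: 0b undefined. 0b->0: no, cc/babaacc meet in 0 with "cc" left. Open state 1: 0b->1.
c: 0c undefined. 0c->0: no, cc/a meet in 0. 0c->1: ok.
ba: 1a undefined. 1a->0: no, cc/babaacc meet in 1 with "c" left. 1a->1: no, cc/cac meet in 1 with "c" left. Open state 2: 1a->2.
bb: 1b undefined. 1b->0: ok.
cc: 1c undefined. 1c->0: no, cc/a meet in 0. 1c->1: ok.
bab: 2b undefined. 2b->0: no, cc/babbbb meet in 1. 2b->1: no, cc/bab meet in 1. 2b->2: ok.
cac: 2c undefined. 2c->0: no, babca/a meet in 0. 2c->1: no, cc/cac meet in 1. 2c->2: ok.
baba: 2a undefined. 2a->0: no, cc/babaacc meet in 1. 2a->1: ok.
All examples now run through 3 states with every (state, symbol) defined. Accept strings end in {1}, Reject strings end in {0,2}; accept={1}.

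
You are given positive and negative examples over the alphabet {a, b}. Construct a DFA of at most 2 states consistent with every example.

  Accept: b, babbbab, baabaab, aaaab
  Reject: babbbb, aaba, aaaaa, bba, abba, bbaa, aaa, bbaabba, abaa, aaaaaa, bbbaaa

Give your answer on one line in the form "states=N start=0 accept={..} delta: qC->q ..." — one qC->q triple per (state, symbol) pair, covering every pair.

Fold the examples into a partial DFA from state 0: repeatedly fix the first undefined (state, symbol) met by the shortest-then-alphabetical prefix, trying targets in increasing order and rejecting any under which an Accept and a Reject string meet in one state with the same remainder; add a state when all current targets are rejected. Accepting states are where Accept strings end.
a: 0a undefined. 0a->0: ok.
b: 0b undefined. 0b->0: no, b/babbbb meet in 0. Open state 1: 0b->1.
ba: 1a undefined. 1a->0: ok.
bb: 1b undefined. 1b->0: ok.
All examples now run through 2 states with every (state, symbol) defined. Accept strings end in {1}, Reject strings end in {0}; accept={1}.

states=2 start=0 accept={1} delta: 0a->0 0b->1 1a->0 1b->0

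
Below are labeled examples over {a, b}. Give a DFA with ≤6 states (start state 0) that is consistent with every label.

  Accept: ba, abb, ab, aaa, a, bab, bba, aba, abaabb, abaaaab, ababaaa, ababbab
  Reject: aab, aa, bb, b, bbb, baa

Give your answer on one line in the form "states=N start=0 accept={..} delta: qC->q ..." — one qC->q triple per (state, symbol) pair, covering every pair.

State merging on the prefix tree: take the shortest (then alphabetical) example prefix whose next move is undefined and point that move at state 0, else 1, else 2, ...; a target is out if some Accept/Reject pair would then sit in one state with the same input left (inseparable). If every existing state is out, open a new one.
a: 0a undefined. 0a->0: no, abb/bb meet in 0 with "bb" left. Open state 1: 0a->1.
b: 0b undefined. 0b->0: ok.
aa: 1a undefined. 1a->0: ok.
ab: 1b undefined. 1b->0: no, abb/aab meet in 0. 1b->1: no, aba/aab meet in 0. Open state 2: 1b->2.
aba: 2a undefined. 2a->0: no, aba/aab meet in 0. 2a->1: no, abaabb/aab meet in 0. 2a->2: ok.
abb: 2b undefined. 2b->0: no, abb/aab meet in 0. 2b->1: no, ababaaa/aab meet in 0. 2b->2: ok.
All examples now run through 3 states with every (state, symbol) defined. Accept strings end in {1,2}, Reject strings end in {0}; accept={1,2}.

states=3 start=0 accept={1,2} delta: 0a->1 0b->0 1a->0 1b->2 2a->2 2b->2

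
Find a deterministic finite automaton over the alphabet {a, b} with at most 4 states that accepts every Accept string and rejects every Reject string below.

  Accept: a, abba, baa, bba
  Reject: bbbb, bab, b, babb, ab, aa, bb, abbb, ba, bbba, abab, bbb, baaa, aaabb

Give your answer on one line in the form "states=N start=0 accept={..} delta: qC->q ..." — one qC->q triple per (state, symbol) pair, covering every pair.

states=3 start=0 accept={1} delta: 0a->1 0b->2 1a->0 1b->2 2a->0 2b->0

State merging on the prefix tree: take the shortest (then alphabetical) example prefix whose next move is undefined and point that move at state 0, else 1, else 2, ...; a target is out if some Accept/Reject pair would then sit in one state with the same input left (inseparable). If every existing state is out, open a new one.
a: 0a undefined. 0a->0: no, a/aa meet in 0. Open state 1: 0a->1.
b: 0b undefined. 0b->0: no, a/ba meet in 1. 0b->1: no, a/b meet in 1. Open state 2: 0b->2.
aa: 1a undefined. 1a->0: ok.
ab: 1b undefined. 1b->0: no, abba/ba meet in 2 with "a" left. 1b->1: no, a/ab meet in 1. 1b->2: ok.
ba: 2a undefined. 2a->0: ok.
bb: 2b undefined. 2b->0: ok.
All examples now run through 3 states with every (state, symbol) defined. Accept strings end in {1}, Reject strings end in {0,2}; accept={1}.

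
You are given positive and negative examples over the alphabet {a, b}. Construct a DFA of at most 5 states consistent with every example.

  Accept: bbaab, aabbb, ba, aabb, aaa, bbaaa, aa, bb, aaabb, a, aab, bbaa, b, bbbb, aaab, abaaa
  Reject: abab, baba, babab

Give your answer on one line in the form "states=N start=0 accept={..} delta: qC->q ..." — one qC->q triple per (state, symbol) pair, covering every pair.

Grow the machine one transition at a time. Run the examples from 0; the earliest place one falls off (shortest prefix, ties alphabetical) gets sent to the lowest-numbered state that keeps every Accept/Reject pair distinguishable — a pair clashes when both reach the same state with identical unread suffix — and to a fresh state only if none does.
a: 0a undefined. 0a->0: ok.
b: 0b undefined. 0b->0: no, bbaab/abab meet in 0. Open state 1: 0b->1.
ba: 1a undefined. 1a->0: no, ba/baba meet in 0. 1a->1: no, aabb/abab meet in 1 with "b" left. Open state 2: 1a->2.
bb: 1b undefined. 1b->0: ok.
bab: 2b undefined. 2b->0: no, bbaab/babab meet in 1. 2b->1: no, bbaab/abab meet in 1. 2b->2: no, ba/abab meet in 2. Open state 3: 2b->3.
abaa: 2a undefined. 2a->0: ok.
baba: 3a undefined. 3a->0: no, bbaab/babab meet in 1. 3a->1: no, bbaab/baba meet in 1. 3a->2: no, ba/baba meet in 2. 3a->3: ok.
babab: 3b undefined. 3b->0: no, aabb/babab meet in 0. 3b->1: no, bbaab/babab meet in 1. 3b->2: no, ba/babab meet in 2. 3b->3: ok.
All examples now run through 4 states with every (state, symbol) defined. Accept strings end in {0,1,2}, Reject strings end in {3}; accept={0,1,2}.

states=4 start=0 accept={0,1,2} delta: 0a->0 0b->1 1a->2 1b->0 2a->0 2b->3 3a->3 3b->3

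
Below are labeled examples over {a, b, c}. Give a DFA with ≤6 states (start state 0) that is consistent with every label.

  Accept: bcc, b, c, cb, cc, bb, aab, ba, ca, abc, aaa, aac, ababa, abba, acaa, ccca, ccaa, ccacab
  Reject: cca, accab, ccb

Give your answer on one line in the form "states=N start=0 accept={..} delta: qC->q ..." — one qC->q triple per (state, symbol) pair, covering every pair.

Grow the machine one transition at a time. Run the examples from 0; the earliest place one falls off (shortest prefix, ties alphabetical) gets sent to the lowest-numbered state that keeps every Accept/Reject pair distinguishable — a pair clashes when both reach the same state with identical unread suffix — and to a fresh state only if none does.
a: 0a undefined. 0a->0: ok.
b: 0b undefined. 0b->0: ok.
c: 0c undefined. 0c->0: no, bcc/cca meet in 0. Open state 1: 0c->1.
ca: 1a undefined. 1a->0: ok.
cb: 1b undefined. 1b->0: ok.
cc: 1c undefined. 1c->0: no, bcc/cca meet in 0. 1c->1: no, b/cca meet in 0. Open state 2: 1c->2.
cca: 2a undefined. 2a->0: no, b/cca meet in 0. 2a->1: no, b/accab meet in 0. 2a->2: no, bcc/cca meet in 2. Open state 3: 2a->3.
ccb: 2b undefined. 2b->0: no, b/ccb meet in 0. 2b->1: no, c/ccb meet in 1. 2b->2: no, bcc/ccb meet in 2. 2b->3: ok.
ccc: 2c undefined. 2c->0: ok.
ccaa: 3a undefined. 3a->0: ok.
ccac: 3c undefined. 3c->0: ok.
accab: 3b undefined. 3b->0: no, b/accab meet in 0. 3b->1: no, c/accab meet in 1. 3b->2: no, bcc/accab meet in 2. 3b->3: ok.
All examples now run through 4 states with every (state, symbol) defined. Accept strings end in {0,1,2}, Reject strings end in {3}; accept={0,1,2}.

states=4 start=0 accept={0,1,2} delta: 0a->0 0b->0 0c->1 1a->0 1b->0 1c->2 2a->3 2b->3 2c->0 3a->0 3b->3 3c->0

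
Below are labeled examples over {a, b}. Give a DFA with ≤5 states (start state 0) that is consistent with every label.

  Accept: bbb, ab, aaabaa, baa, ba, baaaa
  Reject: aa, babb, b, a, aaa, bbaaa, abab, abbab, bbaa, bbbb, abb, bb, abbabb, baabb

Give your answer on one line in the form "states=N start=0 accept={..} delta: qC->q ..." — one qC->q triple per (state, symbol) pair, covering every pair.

Grow the machine one transition at a time. Run the examples from 0; the earliest place one falls off (shortest prefix, ties alphabetical) gets sent to the lowest-numbered state that keeps every Accept/Reject pair distinguishable — a pair clashes when both reach the same state with identical unread suffix — and to a fresh state only if none does.
a: 0a undefined. 0a->0: no, ab/b meet in 0 with "b" left. Open state 1: 0a->1.
b: 0b undefined. 0b->0: no, bbb/b meet in 0. 0b->1: no, bbb/abb meet in 1 with "bb" left. Open state 2: 0b->2.
aa: 1a undefined. 1a->0: ok.
ab: 1b undefined. 1b->0: no, ab/aa meet in 0. 1b->1: no, ab/a meet in 1. 1b->2: no, ab/b meet in 2. Open state 3: 1b->3.
ba: 2a undefined. 2a->0: no, baa/a meet in 1. 2a->1: no, baa/aa meet in 0. 2a->2: no, bbb/babb meet in 2 with "bb" left. 2a->3: ok.
bb: 2b undefined. 2b->0: no, bbb/b meet in 2. 2b->1: ok.
aba: 3a undefined. 3a->0: no, aaabaa/a meet in 1. 3a->1: no, bbb/abab meet in 3. 3a->2: no, bbb/baabb meet in 3. 3a->3: ok.
abb: 3b undefined. 3b->0: no, bbb/abbab meet in 3. 3b->1: no, bbb/babb meet in 3. 3b->2: ok.
All examples now run through 4 states with every (state, symbol) defined. Accept strings end in {3}, Reject strings end in {0,1,2}; accept={3}.

states=4 start=0 accept={3} delta: 0a->1 0b->2 1a->0 1b->3 2a->3 2b->1 3a->3 3b->2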